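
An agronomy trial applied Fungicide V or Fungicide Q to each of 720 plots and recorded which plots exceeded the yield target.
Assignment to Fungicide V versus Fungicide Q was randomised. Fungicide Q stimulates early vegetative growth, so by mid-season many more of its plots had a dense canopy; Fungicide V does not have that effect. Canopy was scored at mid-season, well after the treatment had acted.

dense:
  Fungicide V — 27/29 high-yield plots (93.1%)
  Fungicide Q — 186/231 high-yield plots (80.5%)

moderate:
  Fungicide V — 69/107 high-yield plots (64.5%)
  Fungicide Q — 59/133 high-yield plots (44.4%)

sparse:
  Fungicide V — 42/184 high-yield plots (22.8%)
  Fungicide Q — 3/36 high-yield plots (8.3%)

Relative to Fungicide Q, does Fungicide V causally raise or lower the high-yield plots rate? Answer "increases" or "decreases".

decreases

The mid-season canopy-specific comparison favours Fungicide V throughout, but the pooled figures favour Fungicide Q. The question is whether to condition on mid-season canopy.
Stratifying would compare fungicides among plots the fungicides themselves sorted into mid-season canopy groups — a form of selection on an intermediate. The unconditioned pooled rates give the total causal effect.
Pooled: Fungicide V 43.1% vs Fungicide Q 62.0%; Fungicide Q is higher overall.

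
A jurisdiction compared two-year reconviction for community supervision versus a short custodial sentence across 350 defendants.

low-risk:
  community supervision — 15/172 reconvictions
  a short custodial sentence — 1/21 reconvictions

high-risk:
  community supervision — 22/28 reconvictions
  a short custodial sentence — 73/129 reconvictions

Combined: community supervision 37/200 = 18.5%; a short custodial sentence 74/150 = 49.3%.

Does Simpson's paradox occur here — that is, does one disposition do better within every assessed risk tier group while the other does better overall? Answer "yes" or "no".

yes

Within each assessed risk tier level (low-risk 8.7% vs 4.8%; high-risk 78.6% vs 56.6%), a short custodial sentence has the lower rate every time. Pooled: 18.5% vs 49.3% — community supervision has the lower rate overall. The two comparisons disagree.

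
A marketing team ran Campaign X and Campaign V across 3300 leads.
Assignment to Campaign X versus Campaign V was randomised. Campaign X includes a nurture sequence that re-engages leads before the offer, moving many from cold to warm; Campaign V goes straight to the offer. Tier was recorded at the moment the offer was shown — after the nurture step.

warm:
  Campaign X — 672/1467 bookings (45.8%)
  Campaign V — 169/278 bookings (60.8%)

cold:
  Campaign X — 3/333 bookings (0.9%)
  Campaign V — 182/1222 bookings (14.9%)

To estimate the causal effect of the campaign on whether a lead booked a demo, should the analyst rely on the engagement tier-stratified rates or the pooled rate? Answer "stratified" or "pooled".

pooled

The stratified and pooled comparisons disagree (Campaign V wins within each engagement tier; Campaign X wins overall), so the answer turns on the causal role of engagement tier.
Engagement tier lies on the pathway campaign → engagement tier → outcome, so adjusting for it blocks the indirect effect. For the total causal effect of campaign, use the unadjusted pooled rates.
Pooled: Campaign X 37.5% vs Campaign V 23.4%; Campaign X is higher overall.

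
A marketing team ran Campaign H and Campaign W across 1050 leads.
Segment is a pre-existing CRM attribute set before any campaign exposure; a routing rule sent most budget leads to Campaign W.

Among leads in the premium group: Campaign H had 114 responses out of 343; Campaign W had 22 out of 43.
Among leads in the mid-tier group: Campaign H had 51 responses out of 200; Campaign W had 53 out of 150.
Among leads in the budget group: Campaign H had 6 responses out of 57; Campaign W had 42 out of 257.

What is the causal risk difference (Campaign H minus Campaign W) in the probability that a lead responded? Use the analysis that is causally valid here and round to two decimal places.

The customer segment-specific comparison favours Campaign W throughout, but the pooled figures favour Campaign H. The question is whether to condition on customer segment.
Customer segment satisfies the back-door criterion: it is not a descendant of the campaign, and it blocks the spurious path from campaign to outcome. Adjusting for it (i.e., using the within-customer segment rates) gives the causal effect.
Adjusting over the population distribution of customer segment: 0.368·(0.332−0.512) + 0.333·(0.255−0.353) + 0.299·(0.105−0.163) = -0.116.

-0.12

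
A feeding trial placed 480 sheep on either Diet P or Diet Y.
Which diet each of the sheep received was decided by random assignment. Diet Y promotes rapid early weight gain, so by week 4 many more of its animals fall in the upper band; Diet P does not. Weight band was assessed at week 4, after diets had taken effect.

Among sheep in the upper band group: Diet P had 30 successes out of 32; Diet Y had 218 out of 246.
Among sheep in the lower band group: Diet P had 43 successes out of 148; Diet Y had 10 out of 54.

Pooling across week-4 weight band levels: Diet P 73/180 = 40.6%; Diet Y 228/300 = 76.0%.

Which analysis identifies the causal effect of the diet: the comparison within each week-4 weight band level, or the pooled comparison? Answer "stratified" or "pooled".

pooled

Week-4 weight band here is a post-treatment variable shaped by the diet; conditioning on it would introduce bias rather than remove it. The overall comparison is the causal one.
Pooled: Diet P 40.6% vs Diet Y 76.0%; Diet Y is higher overall.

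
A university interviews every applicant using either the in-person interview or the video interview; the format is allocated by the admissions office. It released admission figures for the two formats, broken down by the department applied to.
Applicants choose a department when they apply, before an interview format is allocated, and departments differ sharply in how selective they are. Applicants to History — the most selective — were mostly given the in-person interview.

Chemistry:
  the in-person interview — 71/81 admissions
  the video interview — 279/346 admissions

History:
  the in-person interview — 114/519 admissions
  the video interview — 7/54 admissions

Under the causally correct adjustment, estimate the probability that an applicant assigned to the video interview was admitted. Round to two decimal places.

Within every department level the in-person interview has the higher rate, yet pooled the video interview does — Simpson's reversal.
Here department is a common cause — it drives both which interview format a case falls under and the outcome. The crude comparison mixes populations; the stratum-specific rates are the causally relevant ones.
Standardising the video interview to the population department mix: 0.427·279/346 + 0.573·7/54 = 0.419.

0.42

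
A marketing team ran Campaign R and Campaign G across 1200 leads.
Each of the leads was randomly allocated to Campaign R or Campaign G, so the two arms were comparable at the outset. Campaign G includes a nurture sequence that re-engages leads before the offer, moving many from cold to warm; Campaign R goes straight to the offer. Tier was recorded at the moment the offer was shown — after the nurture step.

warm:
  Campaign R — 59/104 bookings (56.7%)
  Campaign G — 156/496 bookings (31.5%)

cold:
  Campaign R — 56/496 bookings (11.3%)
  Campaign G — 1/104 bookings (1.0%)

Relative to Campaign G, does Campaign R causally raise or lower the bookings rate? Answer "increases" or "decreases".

Stratifying would compare campaigns among leads the campaigns themselves sorted into engagement tier groups — a form of selection on an intermediate. The unconditioned pooled rates give the total causal effect.
Pooled: Campaign R 19.2% vs Campaign G 26.2%; Campaign G is higher overall.

decreases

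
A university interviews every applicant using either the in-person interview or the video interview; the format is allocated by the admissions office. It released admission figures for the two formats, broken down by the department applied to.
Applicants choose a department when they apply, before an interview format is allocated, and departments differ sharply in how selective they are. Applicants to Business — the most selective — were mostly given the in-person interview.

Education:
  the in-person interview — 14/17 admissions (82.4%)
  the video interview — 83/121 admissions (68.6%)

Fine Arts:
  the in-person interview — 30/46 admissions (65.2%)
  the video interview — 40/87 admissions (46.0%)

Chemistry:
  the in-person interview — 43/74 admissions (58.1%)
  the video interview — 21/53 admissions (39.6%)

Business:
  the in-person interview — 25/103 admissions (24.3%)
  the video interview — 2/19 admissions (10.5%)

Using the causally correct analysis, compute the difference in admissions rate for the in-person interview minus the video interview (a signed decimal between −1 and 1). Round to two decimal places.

+0.16

Here department is a common cause — it drives both which interview format a case falls under and the outcome. The crude comparison mixes populations; the stratum-specific rates are the causally relevant ones.
Adjusting over the population distribution of department: 0.265·(0.824−0.686) + 0.256·(0.652−0.460) + 0.244·(0.581−0.396) + 0.235·(0.243−0.105) = +0.163.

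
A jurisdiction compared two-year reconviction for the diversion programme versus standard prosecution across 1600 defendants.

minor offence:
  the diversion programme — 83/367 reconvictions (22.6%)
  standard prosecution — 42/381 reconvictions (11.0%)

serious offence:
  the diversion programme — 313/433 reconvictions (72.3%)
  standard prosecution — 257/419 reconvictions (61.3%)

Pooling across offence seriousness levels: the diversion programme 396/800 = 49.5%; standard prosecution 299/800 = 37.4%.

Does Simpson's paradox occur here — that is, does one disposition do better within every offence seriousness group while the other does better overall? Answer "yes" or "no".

no

Within each offence seriousness level (minor offence 22.6% vs 11.0%; serious offence 72.3% vs 61.3%), standard prosecution has the lower rate every time. Pooled: 49.5% vs 37.4% — standard prosecution has the lower rate overall. They agree.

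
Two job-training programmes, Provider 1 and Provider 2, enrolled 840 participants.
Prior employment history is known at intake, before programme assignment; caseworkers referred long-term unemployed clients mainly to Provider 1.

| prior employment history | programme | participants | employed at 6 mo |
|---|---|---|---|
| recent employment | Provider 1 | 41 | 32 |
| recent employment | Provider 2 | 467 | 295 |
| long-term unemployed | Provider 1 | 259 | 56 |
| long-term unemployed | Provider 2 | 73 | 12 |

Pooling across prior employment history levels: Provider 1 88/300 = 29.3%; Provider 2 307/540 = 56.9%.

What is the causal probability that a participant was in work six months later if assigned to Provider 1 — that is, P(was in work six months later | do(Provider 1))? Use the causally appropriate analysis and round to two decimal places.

0.56

Prior employment history satisfies the back-door criterion: it is not a descendant of the programme, and it blocks the spurious path from programme to outcome. Adjusting for it (i.e., using the within-prior employment history rates) gives the causal effect.
Standardising Provider 1 to the population prior employment history mix: 0.605·32/41 + 0.395·56/259 = 0.557.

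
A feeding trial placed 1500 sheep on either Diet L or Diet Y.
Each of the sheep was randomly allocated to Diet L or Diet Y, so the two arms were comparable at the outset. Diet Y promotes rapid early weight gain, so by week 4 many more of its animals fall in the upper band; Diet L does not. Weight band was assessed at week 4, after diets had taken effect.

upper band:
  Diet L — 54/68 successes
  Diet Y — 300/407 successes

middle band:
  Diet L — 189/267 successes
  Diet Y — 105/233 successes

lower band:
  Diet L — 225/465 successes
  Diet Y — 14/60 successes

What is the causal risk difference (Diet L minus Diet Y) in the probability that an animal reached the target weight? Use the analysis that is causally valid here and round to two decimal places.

-0.01

The distribution of week-4 weight band is itself part of what the diet does — it is an intermediate outcome. Holding it fixed would remove that part of the effect; the total effect is the pooled difference.
The causal difference is the pooled difference: 0.585 − 0.599 = -0.014.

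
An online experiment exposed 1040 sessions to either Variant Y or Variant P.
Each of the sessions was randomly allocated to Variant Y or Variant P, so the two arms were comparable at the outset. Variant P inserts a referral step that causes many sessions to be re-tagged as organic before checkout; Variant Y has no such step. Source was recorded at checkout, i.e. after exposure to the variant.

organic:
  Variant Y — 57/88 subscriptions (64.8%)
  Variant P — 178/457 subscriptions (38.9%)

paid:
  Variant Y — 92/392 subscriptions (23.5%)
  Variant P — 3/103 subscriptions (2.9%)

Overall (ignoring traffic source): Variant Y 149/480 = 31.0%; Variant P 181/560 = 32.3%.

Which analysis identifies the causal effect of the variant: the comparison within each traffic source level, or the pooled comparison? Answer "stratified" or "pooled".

Traffic source lies on the pathway variant → traffic source → outcome, so adjusting for it blocks the indirect effect. For the total causal effect of variant, use the unadjusted pooled rates.
Pooled: Variant Y 31.0% vs Variant P 32.3%; Variant P is higher overall.

pooled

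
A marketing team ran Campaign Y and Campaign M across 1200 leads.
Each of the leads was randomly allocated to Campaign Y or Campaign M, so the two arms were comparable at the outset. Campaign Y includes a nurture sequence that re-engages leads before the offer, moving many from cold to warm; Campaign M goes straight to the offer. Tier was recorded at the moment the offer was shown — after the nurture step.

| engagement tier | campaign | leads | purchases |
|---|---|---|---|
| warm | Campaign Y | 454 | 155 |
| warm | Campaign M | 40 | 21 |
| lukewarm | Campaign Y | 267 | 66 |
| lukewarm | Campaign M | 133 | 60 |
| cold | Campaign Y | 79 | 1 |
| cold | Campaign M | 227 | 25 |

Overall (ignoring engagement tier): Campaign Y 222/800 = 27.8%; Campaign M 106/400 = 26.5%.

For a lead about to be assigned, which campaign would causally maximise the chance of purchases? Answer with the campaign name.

Campaign Y

Because the campaign influences engagement tier, engagement tier is a post-treatment mediator, not a confounder. Stratifying on it would bias the estimate; the causal effect is the crude pooled difference.
Pooled: Campaign Y 27.8% vs Campaign M 26.5%; Campaign Y is higher overall.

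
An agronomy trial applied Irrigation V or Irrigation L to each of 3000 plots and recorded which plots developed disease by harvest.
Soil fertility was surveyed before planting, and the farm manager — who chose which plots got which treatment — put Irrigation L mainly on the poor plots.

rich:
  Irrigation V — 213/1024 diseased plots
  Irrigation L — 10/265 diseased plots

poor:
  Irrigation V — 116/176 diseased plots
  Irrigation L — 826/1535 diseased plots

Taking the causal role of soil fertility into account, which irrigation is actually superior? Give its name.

Irrigation L

The stratified and pooled comparisons disagree (Irrigation L wins within each soil fertility; Irrigation V wins overall), so the answer turns on the causal role of soil fertility.
The imbalance in soil fertility arose from how plots were allocated, not from anything the irrigation did; and soil fertility independently affects the outcome. The pooled gap is confounded — condition on soil fertility.
Within each level — rich: 20.8% vs 3.8%; poor: 65.9% vs 53.8% — Irrigation L is lower every time.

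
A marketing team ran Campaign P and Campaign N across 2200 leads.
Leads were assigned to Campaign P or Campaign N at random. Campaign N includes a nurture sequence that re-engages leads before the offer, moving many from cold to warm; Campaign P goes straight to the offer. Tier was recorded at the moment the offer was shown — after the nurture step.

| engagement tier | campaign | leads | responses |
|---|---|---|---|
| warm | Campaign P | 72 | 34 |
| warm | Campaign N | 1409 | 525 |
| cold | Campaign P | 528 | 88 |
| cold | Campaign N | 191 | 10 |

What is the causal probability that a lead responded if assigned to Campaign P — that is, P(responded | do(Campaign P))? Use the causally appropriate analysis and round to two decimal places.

Engagement tier is downstream of the campaign. One should not condition on a consequence of treatment, so the overall rates are the right comparison.
So P(outcome | do(Campaign P)) is just the pooled rate for Campaign P: 122/600 = 0.203.

0.20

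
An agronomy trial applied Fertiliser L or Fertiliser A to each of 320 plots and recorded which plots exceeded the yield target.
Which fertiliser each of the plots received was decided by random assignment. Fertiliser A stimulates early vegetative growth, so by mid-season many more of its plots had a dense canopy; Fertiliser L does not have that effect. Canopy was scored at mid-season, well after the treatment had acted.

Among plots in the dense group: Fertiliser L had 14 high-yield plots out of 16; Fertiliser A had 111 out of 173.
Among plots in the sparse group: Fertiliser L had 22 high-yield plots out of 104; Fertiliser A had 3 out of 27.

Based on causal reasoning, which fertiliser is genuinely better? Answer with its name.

Fertiliser L is higher inside every mid-season canopy stratum but Fertiliser A is higher in aggregate. Whether to stratify depends on how mid-season canopy relates to the fertiliser.
Mid-season canopy is downstream of the fertiliser. One should not condition on a consequence of treatment, so the overall rates are the right comparison.
Pooled: Fertiliser L 30.0% vs Fertiliser A 57.0%; Fertiliser A is higher overall.

Fertiliser A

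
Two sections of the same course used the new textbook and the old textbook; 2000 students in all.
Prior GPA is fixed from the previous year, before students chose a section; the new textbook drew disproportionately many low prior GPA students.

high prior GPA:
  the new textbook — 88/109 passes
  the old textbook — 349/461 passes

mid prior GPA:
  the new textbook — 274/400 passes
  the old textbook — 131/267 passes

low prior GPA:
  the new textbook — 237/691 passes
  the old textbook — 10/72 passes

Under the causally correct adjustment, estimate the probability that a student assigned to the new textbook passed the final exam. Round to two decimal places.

0.59

Here prior GPA band is a common cause — it drives both which teaching method a case falls under and the outcome. The crude comparison mixes populations; the stratum-specific rates are the causally relevant ones.
Standardising the new textbook to the population prior GPA band mix: 0.285·88/109 + 0.334·274/400 + 0.382·237/691 = 0.589.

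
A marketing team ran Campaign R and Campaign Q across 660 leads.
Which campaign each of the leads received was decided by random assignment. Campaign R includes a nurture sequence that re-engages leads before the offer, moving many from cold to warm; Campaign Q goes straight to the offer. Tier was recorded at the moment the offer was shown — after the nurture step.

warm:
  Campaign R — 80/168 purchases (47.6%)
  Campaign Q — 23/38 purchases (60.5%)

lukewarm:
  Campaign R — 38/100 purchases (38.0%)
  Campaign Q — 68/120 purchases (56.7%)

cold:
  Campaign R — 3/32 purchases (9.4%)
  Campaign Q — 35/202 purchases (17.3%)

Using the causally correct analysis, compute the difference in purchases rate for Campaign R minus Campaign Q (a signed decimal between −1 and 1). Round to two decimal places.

Engagement tier here is a post-treatment variable shaped by the campaign; conditioning on it would introduce bias rather than remove it. The overall comparison is the causal one.
The causal difference is the pooled difference: 0.403 − 0.350 = +0.053.

+0.05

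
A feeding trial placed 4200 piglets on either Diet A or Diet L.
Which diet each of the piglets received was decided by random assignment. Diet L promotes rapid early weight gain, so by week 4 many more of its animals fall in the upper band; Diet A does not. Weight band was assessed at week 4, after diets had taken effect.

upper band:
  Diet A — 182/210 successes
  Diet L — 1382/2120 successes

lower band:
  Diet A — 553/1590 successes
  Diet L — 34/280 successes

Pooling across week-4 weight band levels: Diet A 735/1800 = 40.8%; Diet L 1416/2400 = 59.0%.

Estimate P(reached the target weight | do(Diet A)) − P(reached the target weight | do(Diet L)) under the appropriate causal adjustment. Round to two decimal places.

-0.18

Week-4 weight band here is a post-treatment variable shaped by the diet; conditioning on it would introduce bias rather than remove it. The overall comparison is the causal one.
The causal difference is the pooled difference: 0.408 − 0.590 = -0.182.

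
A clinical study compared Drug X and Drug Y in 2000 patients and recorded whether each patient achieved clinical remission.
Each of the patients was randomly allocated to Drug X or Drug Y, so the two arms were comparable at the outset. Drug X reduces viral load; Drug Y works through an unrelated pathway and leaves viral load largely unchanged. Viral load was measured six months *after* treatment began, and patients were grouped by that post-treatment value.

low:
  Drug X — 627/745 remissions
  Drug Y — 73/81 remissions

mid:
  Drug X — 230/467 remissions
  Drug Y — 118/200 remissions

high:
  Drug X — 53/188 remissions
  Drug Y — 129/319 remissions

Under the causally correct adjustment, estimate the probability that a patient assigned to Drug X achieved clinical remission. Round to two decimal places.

Stratifying would compare drugs among patients the drugs themselves sorted into viral load groups — a form of selection on an intermediate. The unconditioned pooled rates give the total causal effect.
So P(outcome | do(Drug X)) is just the pooled rate for Drug X: 910/1400 = 0.650.

0.65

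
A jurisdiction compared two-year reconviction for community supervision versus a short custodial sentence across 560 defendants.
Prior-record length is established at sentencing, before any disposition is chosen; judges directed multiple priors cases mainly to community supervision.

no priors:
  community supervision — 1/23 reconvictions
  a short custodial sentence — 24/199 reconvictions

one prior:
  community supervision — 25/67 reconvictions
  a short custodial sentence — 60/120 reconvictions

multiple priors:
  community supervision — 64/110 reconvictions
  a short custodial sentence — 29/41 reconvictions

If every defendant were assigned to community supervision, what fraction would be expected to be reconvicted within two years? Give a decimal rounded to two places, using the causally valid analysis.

0.30

Prior-record length is set before the disposition has any effect — it is not caused by the disposition — and it independently drives the outcome. That makes it a confounder, so the causal comparison is within prior-record length levels.
Standardising community supervision to the population prior-record length mix: 0.396·1/23 + 0.334·25/67 + 0.270·64/110 = 0.299.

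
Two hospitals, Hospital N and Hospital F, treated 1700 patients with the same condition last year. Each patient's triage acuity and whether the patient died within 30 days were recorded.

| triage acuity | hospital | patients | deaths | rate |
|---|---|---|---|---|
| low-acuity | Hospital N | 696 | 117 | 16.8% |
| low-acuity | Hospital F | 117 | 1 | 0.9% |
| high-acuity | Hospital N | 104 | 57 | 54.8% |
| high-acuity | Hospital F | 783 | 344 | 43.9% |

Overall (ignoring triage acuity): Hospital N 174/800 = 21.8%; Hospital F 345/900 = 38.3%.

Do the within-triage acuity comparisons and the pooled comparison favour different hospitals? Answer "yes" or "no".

Within each triage acuity level (low-acuity 16.8% vs 0.9%; high-acuity 54.8% vs 43.9%), Hospital F has the lower rate every time. Pooled: 21.8% vs 38.3% — Hospital N has the lower rate overall. The two comparisons disagree.

yes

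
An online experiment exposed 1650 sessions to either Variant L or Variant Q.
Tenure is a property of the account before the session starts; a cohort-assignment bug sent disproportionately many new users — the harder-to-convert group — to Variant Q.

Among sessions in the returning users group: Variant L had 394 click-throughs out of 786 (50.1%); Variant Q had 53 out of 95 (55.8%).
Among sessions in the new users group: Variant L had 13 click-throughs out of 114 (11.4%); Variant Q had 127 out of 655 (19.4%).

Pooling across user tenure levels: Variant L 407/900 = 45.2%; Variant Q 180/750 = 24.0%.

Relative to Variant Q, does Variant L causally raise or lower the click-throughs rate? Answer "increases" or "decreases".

Within every user tenure level Variant Q has the higher rate, yet pooled Variant L does — Simpson's reversal.
Since user tenure is a pre-existing factor (not a product of the variant) and it affects the outcome on its own, it is a confounder. The stratified rates, not the pooled rate, identify the causal effect.
Within each level — returning users: 50.1% vs 55.8%; new users: 11.4% vs 19.4% — Variant Q is higher every time.

decreases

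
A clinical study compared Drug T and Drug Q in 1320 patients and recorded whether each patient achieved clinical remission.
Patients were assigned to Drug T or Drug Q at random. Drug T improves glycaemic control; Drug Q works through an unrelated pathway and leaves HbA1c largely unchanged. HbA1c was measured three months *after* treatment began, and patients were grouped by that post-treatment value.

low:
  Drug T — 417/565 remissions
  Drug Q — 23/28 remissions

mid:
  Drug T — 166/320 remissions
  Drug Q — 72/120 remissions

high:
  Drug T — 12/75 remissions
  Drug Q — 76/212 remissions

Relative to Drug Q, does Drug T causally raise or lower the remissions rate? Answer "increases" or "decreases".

increases

The HbA1c-specific comparison favours Drug Q throughout, but the pooled figures favour Drug T. The question is whether to condition on HbA1c.
Because the drug influences HbA1c, HbA1c is a post-treatment mediator, not a confounder. Stratifying on it would bias the estimate; the causal effect is the crude pooled difference.
Pooled: Drug T 62.0% vs Drug Q 47.5%; Drug T is higher overall.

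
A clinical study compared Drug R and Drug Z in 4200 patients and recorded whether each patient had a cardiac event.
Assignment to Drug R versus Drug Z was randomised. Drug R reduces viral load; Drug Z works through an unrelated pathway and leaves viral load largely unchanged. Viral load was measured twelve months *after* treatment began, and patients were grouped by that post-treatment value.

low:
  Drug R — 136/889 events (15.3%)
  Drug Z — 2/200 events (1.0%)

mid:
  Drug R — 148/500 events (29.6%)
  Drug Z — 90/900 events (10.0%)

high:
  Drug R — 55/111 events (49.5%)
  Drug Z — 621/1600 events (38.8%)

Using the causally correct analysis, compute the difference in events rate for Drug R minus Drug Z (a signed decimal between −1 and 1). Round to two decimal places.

The stratified and pooled comparisons disagree (Drug Z wins within each viral load; Drug R wins overall), so the answer turns on the causal role of viral load.
The distribution of viral load is itself part of what the drug does — it is an intermediate outcome. Holding it fixed would remove that part of the effect; the total effect is the pooled difference.
The causal difference is the pooled difference: 0.226 − 0.264 = -0.038.

-0.04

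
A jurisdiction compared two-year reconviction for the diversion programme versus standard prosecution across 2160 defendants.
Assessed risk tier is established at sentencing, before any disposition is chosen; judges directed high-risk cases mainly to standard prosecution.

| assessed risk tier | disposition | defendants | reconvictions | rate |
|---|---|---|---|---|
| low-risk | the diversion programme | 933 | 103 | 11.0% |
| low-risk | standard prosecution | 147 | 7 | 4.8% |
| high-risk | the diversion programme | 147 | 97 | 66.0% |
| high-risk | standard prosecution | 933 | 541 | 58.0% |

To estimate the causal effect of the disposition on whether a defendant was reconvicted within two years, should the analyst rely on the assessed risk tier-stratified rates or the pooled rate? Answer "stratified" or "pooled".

The imbalance in assessed risk tier arose from how defendants were allocated, not from anything the disposition did; and assessed risk tier independently affects the outcome. The pooled gap is confounded — condition on assessed risk tier.
Within each level — low-risk: 11.0% vs 4.8%; high-risk: 66.0% vs 58.0% — standard prosecution is lower every time.

stratified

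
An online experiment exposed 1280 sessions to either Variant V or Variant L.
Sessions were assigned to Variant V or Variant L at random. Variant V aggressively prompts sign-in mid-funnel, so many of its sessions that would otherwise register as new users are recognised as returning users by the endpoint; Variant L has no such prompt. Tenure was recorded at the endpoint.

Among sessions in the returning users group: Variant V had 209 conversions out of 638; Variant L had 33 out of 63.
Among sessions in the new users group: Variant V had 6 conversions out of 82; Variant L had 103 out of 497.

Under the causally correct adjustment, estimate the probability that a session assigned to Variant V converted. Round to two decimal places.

User tenure is recorded after the variant and is itself shifted by it — it sits on the causal path from variant to outcome. Conditioning on a mediator would strip out part of the effect we want; the pooled comparison gives the total causal effect.
So P(outcome | do(Variant V)) is just the pooled rate for Variant V: 215/720 = 0.299.

0.30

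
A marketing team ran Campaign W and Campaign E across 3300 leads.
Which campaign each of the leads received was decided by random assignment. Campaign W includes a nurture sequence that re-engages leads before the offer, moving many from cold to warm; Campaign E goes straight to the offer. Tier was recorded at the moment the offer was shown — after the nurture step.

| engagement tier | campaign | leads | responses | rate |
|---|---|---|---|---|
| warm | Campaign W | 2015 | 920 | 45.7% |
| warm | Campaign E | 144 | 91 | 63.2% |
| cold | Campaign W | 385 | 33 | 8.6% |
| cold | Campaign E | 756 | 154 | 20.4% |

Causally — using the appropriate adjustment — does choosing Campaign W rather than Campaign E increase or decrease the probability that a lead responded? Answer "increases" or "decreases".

increases

Stratifying would compare campaigns among leads the campaigns themselves sorted into engagement tier groups — a form of selection on an intermediate. The unconditioned pooled rates give the total causal effect.
Pooled: Campaign W 39.7% vs Campaign E 27.2%; Campaign W is higher overall.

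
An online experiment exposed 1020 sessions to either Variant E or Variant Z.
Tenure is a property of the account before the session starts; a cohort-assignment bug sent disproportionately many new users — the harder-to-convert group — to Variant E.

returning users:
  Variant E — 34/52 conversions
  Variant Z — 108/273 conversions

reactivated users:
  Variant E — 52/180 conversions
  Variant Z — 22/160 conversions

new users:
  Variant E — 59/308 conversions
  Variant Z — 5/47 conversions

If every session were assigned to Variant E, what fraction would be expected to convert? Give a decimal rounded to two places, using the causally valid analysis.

0.37

Within every user tenure level Variant E has the higher rate, yet pooled Variant Z does — Simpson's reversal.
Since user tenure is a pre-existing factor (not a product of the variant) and it affects the outcome on its own, it is a confounder. The stratified rates, not the pooled rate, identify the causal effect.
Standardising Variant E to the population user tenure mix: 0.319·34/52 + 0.333·52/180 + 0.348·59/308 = 0.371.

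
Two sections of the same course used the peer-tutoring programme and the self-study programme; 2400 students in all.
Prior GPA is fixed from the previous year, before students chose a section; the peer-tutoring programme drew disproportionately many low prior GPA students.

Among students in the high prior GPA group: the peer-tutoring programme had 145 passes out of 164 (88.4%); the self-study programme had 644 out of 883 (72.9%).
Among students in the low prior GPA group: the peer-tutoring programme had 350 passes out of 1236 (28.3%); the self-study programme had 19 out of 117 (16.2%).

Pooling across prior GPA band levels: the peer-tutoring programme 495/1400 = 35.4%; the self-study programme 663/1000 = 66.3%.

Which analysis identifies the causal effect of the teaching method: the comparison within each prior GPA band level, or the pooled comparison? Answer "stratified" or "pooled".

Nothing the teaching method does changes prior GPA band; the imbalance is an allocation artefact. With prior GPA band also predicting the outcome, the pooled figure is confounded, and the within-stratum comparison is the causal one.
Within each level — high prior GPA: 88.4% vs 72.9%; low prior GPA: 28.3% vs 16.2% — the peer-tutoring programme is higher every time.

stratified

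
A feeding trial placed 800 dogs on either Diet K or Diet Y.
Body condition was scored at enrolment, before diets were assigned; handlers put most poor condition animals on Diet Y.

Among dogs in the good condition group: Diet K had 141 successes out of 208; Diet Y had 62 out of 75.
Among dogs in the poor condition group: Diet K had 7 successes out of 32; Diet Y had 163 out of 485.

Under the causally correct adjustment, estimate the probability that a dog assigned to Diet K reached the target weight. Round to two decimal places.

0.38

The stratified and pooled comparisons disagree (Diet Y wins within each starting body condition; Diet K wins overall), so the answer turns on the causal role of starting body condition.
Nothing the diet does changes starting body condition; the imbalance is an allocation artefact. With starting body condition also predicting the outcome, the pooled figure is confounded, and the within-stratum comparison is the causal one.
Standardising Diet K to the population starting body condition mix: 0.354·141/208 + 0.646·7/32 = 0.381.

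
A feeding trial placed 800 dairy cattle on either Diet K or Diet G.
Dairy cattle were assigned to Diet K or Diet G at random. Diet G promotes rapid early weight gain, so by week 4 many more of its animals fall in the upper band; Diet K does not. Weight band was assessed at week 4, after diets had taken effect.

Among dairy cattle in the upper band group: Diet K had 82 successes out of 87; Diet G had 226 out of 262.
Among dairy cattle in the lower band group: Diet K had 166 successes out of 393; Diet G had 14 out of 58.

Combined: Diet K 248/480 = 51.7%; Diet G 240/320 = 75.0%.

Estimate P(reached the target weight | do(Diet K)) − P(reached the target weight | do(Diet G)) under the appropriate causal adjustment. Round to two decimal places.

The stratified and pooled comparisons disagree (Diet K wins within each week-4 weight band; Diet G wins overall), so the answer turns on the causal role of week-4 weight band.
Week-4 weight band is recorded after the diet and is itself shifted by it — it sits on the causal path from diet to outcome. Conditioning on a mediator would strip out part of the effect we want; the pooled comparison gives the total causal effect.
The causal difference is the pooled difference: 0.517 − 0.750 = -0.233.

-0.23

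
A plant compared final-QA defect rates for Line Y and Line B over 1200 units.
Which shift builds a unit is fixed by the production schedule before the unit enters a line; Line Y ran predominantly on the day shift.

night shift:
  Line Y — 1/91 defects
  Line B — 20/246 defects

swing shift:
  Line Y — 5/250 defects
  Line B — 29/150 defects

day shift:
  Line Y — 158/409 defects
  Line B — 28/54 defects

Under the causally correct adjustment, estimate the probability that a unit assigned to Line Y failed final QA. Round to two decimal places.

0.16

Line Y is lower inside every shift stratum but Line B is lower in aggregate. Whether to stratify depends on how shift relates to the line.
Here shift is a common cause — it drives both which line a case falls under and the outcome. The crude comparison mixes populations; the stratum-specific rates are the causally relevant ones.
Standardising Line Y to the population shift mix: 0.281·1/91 + 0.333·5/250 + 0.386·158/409 = 0.159.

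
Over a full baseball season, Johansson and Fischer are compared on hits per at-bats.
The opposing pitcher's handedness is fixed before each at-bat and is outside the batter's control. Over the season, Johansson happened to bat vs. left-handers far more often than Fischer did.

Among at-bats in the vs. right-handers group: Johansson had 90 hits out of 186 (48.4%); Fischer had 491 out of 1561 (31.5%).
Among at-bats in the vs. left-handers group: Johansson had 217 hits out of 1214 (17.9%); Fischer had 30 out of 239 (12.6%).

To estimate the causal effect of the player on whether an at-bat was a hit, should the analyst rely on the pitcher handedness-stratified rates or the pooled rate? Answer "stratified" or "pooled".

stratified

The pitcher handedness-specific comparison favours Johansson throughout, but the pooled figures favour Fischer. The question is whether to condition on pitcher handedness.
Since pitcher handedness is a pre-existing factor (not a product of the player) and it affects the outcome on its own, it is a confounder. The stratified rates, not the pooled rate, identify the causal effect.
Within each level — vs. right-handers: 48.4% vs 31.5%; vs. left-handers: 17.9% vs 12.6% — Johansson is higher every time.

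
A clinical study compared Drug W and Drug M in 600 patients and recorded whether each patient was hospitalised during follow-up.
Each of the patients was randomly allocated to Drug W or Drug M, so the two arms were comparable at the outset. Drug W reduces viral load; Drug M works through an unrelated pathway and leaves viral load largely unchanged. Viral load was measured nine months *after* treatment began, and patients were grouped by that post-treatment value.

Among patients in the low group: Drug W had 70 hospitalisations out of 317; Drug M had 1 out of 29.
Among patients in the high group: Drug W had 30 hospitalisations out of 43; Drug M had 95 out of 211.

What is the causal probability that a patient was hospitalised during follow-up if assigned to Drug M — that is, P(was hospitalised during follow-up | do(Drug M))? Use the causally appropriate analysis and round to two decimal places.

Stratifying would compare drugs among patients the drugs themselves sorted into viral load groups — a form of selection on an intermediate. The unconditioned pooled rates give the total causal effect.
So P(outcome | do(Drug M)) is just the pooled rate for Drug M: 96/240 = 0.400.

0.40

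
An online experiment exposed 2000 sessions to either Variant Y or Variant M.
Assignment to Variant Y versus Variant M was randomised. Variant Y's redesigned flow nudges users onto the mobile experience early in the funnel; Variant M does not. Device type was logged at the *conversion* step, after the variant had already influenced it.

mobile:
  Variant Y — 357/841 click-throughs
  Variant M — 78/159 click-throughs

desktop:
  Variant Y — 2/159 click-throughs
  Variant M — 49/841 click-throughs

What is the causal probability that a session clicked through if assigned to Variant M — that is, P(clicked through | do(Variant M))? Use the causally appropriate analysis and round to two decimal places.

Device type is recorded after the variant and is itself shifted by it — it sits on the causal path from variant to outcome. Conditioning on a mediator would strip out part of the effect we want; the pooled comparison gives the total causal effect.
So P(outcome | do(Variant M)) is just the pooled rate for Variant M: 127/1000 = 0.127.

0.13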